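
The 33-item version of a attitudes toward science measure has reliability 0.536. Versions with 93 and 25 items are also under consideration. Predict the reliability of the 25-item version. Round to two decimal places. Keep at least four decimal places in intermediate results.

0.47

The 93-item form is not needed; work directly from the 33-item form with n = 25/33 = 0.7576.
r_{25} = n·r / (1 + (n − 1)·r) = 0.4061 / 0.8701 ≈ 0.4667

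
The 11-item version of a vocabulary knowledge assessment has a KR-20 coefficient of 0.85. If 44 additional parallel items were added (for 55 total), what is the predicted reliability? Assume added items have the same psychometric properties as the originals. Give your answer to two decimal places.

0.97

Length ratio n = 55/11 = 5
Apply the Spearman-Brown prophecy formula, r' = nr / [1 + (n − 1)r]:
r_new = (5 × 0.85) / (1 + (5 − 1) × 0.85)
r_new = 4.2500 / 4.4000 ≈ 0.9659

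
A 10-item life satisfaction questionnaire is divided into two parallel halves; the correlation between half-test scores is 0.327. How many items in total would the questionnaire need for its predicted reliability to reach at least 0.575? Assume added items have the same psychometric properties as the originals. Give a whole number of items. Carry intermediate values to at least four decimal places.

14

Corrected full-test reliability: r_full = 2 × 0.327 / (1 + 0.327) ≈ 0.4928
n = r_tgt(1 − r_full) / [r_full(1 − r_tgt)] = 0.575 × 0.5072 / (0.4928 × 0.425) ≈ 1.3925
Items = 1.3925 × 10 ≈ 13.93 → 14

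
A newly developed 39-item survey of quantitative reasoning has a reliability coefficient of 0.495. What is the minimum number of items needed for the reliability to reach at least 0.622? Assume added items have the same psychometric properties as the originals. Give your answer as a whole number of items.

66

Rearranging the Spearman-Brown formula for n,
n = r*(1 − r) / [ r (1 − r*) ]
n = 0.622 × (1 − 0.495) / [ 0.495 × (1 − 0.622) ]
  = 0.314110 / 0.187110 = 1.6787
Items needed = n × 39 = 1.6787 × 39 ≈ 65.47 → round up to 66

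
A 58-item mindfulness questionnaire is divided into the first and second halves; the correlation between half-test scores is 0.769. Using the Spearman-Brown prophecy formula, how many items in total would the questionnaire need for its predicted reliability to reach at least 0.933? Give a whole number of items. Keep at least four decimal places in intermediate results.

Corrected full-test reliability: r_full = 2 × 0.769 / (1 + 0.769) ≈ 0.8694
n = r_tgt(1 − r_full) / [r_full(1 − r_tgt)] = 0.933 × 0.1306 / (0.8694 × 0.067) ≈ 2.0918
Required items = 2.0918 × 58 = 121.32, so 122 items.

122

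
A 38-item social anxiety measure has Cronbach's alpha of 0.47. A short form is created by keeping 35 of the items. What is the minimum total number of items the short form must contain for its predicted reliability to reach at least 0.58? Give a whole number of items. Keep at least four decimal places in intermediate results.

60

Short-form reliability: n = 35/38 = 0.9211; r_35 = n·r/(1+(n−1)r) ≈ 0.4496
Length factor from the short form to reach 0.58: n' = 0.58(1 − 0.4496) / [0.4496(1 − 0.58)] ≈ 1.6906
Total items = 1.6906 × 35 = 59.17, rounded up to 60.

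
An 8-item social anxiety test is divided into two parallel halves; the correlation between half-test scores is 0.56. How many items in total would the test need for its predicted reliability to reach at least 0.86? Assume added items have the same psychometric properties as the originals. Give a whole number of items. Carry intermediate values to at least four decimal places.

r_full = 2(0.56)/(1 + 0.56) = 0.7179
n = r_tgt(1 − r_full) / [r_full(1 − r_tgt)] = 0.86 × 0.2821 / (0.7179 × 0.14) ≈ 2.4138
Items = 2.4138 × 8 ≈ 19.31 → 20

20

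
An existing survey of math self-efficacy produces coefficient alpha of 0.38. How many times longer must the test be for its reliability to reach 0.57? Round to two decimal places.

2.16

n = [0.57 × 0.62] / [0.38 × 0.43]
n = 0.3534 / 0.1634 ≈ 2.1628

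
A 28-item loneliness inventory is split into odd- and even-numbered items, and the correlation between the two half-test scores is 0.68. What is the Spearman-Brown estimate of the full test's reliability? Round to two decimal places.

0.81

The full test is twice the length of either half (n = 2).
r_full = 2r_hh / (1 + r_hh) = 2 × 0.68 / (1 + 0.68)
r_full = 1.3600 / 1.6800 ≈ 0.8095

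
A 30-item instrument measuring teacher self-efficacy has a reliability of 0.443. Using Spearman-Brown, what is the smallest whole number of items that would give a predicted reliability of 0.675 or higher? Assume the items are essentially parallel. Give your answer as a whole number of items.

n = 0.675(1 − 0.443) / [0.443(1 − 0.675)]
n = 0.375975 / 0.143975 ≈ 2.6114
So the test needs 2.6114 × 30 ≈ 78.34 items; rounding up, 79.

79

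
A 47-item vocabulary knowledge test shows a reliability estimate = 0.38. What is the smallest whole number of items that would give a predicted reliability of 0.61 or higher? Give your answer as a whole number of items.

Spearman-Brown solved for the length factor n:
n = r_target (1 − r_old) / [ r_old (1 − r_target) ]
n = 0.61(1 − 0.38) / [0.38(1 − 0.61)]
n = 0.3782 / 0.1482 ≈ 2.5520
Items needed = n × 47 = 2.5520 × 47 ≈ 119.94 → round up to 120

120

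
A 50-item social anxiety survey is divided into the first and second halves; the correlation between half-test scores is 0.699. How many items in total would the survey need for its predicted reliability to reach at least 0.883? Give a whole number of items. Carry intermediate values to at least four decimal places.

r_full = 2(0.699)/(1 + 0.699) = 0.8228
Solve Spearman-Brown for n: n = 0.883(1 − 0.8228) / [0.8228(1 − 0.883)] = 1.6253
Items = 1.6253 × 50 ≈ 81.27 → 82

82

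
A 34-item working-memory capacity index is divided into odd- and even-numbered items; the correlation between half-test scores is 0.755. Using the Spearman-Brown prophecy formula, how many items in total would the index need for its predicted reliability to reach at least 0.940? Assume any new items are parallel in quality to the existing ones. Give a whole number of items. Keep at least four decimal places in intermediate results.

r_full = 2(0.755)/(1 + 0.755) = 0.8604
Solve Spearman-Brown for n: n = 0.940(1 − 0.8604) / [0.8604(1 − 0.940)] = 2.5419
Items = 2.5419 × 34 ≈ 86.42 → 87

87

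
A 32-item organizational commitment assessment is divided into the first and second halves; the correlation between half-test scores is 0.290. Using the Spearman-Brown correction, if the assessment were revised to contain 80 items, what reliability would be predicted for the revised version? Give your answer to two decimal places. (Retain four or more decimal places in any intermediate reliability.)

Full-test reliability from the split-half r: r_full = 2(0.290)/(1 + 0.290) = 0.4496
Length factor from 32 to 80 items: n = 80/32 = 2.5000
r_new = n·r_full / (1 + (n − 1)·r_full) = 1.1240 / 1.6744 ≈ 0.6713

0.67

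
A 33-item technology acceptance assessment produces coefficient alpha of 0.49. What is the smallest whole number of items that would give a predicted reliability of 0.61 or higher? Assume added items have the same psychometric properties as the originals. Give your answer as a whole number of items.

54

n = [0.61 × 0.51] / [0.49 × 0.39]
n = 0.3111 / 0.1911 ≈ 1.6279
1.6279 × 33 = 53.72 → 54 items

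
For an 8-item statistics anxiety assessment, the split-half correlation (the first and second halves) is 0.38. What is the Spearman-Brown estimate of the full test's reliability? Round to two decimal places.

0.55

r_full = 2r_hh / (1 + r_hh) = 2 × 0.38 / (1 + 0.38)
r_full = 0.7600 / 1.3800 ≈ 0.5507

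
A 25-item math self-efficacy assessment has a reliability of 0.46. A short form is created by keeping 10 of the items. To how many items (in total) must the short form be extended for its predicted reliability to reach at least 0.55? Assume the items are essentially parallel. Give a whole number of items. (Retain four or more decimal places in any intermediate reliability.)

First, r for the 10-item form: n = 10/25 = 0.4000, so r_10 = 0.4000·0.46/(1 + (0.4000 − 1)·0.46) = 0.2541
Then solve for n' with r_old = 0.2541, r_target = 0.55: n' = 0.55(1 − 0.2541)/[0.2541(1 − 0.55)] = 3.5878
Items = 3.5878 × 10 ≈ 35.88 → 36

36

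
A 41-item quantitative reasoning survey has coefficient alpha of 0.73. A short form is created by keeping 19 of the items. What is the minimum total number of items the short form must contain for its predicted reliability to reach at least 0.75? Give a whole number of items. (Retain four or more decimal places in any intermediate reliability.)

46

Short-form reliability: n = 19/41 = 0.4634; r_19 = n·r/(1+(n−1)r) ≈ 0.5561
Length factor from the short form to reach 0.75: n' = 0.75(1 − 0.5561) / [0.5561(1 − 0.75)] ≈ 2.3947
Items = 2.3947 × 19 ≈ 45.50 → 46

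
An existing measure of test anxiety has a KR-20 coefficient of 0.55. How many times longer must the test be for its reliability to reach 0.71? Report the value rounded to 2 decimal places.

2.00

n = 0.71(1 − 0.55) / [0.55(1 − 0.71)]
n = 0.3195 / 0.1595 ≈ 2.0031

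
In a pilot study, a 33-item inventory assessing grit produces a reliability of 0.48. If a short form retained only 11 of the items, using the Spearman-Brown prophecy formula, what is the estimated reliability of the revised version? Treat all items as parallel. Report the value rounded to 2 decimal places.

The new length is 11/33 = 0.3333 times the old.
Spearman-Brown: r_new = n·r / (1 + (n − 1)·r)
r_new = 0.3333·0.48 / [1 + (0.3333 − 1)·0.48]
     = 0.1600 / 0.6800 = 0.2353

0.24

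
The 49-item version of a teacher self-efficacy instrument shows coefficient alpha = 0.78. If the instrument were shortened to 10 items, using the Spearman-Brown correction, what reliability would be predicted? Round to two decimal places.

0.42

The new length is 10/49 = 0.2041 times the old.
By Spearman-Brown, r_new = n r / (1 + (n − 1) r).
r_new = (0.2041 × 0.78) / (1 + (0.2041 − 1) × 0.78)
r_new = 0.1592 / 0.3792 ≈ 0.4198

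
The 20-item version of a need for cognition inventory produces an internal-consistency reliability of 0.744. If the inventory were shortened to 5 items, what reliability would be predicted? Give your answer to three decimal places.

n = 5/20 = 0.25
Spearman-Brown: r_new = n·r / (1 + (n − 1)·r)
r_new = (0.25 × 0.744) / (1 + (0.25 − 1) × 0.744)
     = 0.1860 / 0.4420 = 0.4208

0.421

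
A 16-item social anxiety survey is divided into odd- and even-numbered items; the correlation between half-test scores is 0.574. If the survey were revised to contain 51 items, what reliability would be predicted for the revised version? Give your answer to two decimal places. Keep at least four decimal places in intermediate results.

Spearman-Brown correction (n = 2): r_full = 2·0.574/(1 + 0.574) = 0.7294
Length factor from 16 to 51 items: n = 51/16 = 3.1875
r_new = n·r_full / (1 + (n − 1)·r_full) = 2.3250 / 2.5956 ≈ 0.8957

0.90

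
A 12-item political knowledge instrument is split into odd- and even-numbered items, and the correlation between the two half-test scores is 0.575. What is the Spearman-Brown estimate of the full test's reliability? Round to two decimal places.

Apply the Spearman-Brown correction with n = 2:
r_full = 2(0.575) / (1 + 0.575)
r_full = 1.1500 / 1.5750 ≈ 0.7302

0.73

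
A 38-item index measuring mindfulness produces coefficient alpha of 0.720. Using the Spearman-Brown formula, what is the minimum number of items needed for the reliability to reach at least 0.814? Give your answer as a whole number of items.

65

Spearman-Brown solved for the length factor n:
n = r*(1 − r) / [ r (1 − r*) ]
n = 0.814 × (1 − 0.720) / [ 0.720 × (1 − 0.814) ]
  = 0.227920 / 0.133920 = 1.7019
So the test needs 1.7019 × 38 ≈ 64.67 items; rounding up, 65.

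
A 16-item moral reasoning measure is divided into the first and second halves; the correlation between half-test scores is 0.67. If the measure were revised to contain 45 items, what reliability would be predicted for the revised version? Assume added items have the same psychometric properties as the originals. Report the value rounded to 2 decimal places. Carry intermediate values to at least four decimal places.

Full-test reliability from the split-half r: r_full = 2(0.67)/(1 + 0.67) = 0.8024
Then adjust to 45 items: n = 45/16 = 2.8125
r_new = n·r_full / (1 + (n − 1)·r_full) = 2.2567 / 2.4543 ≈ 0.9195

0.92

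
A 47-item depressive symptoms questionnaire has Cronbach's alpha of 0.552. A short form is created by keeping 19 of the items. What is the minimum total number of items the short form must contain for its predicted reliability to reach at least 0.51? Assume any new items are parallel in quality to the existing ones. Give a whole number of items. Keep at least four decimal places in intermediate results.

40

Short-form reliability: n = 19/47 = 0.4043; r_19 = n·r/(1+(n−1)r) ≈ 0.3325
Length factor from the short form to reach 0.51: n' = 0.51(1 − 0.3325) / [0.3325(1 − 0.51)] ≈ 2.0895
Total items = 2.0895 × 19 = 39.70, rounded up to 40.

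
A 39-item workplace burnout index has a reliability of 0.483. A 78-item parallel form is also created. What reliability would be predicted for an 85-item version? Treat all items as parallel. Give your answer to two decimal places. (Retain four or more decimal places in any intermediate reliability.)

0.67

Only the ratio of lengths matters: n = 85/39 = 2.1795
r_{85} = n·r / (1 + (n − 1)·r) = 1.0527 / 1.5697 ≈ 0.6706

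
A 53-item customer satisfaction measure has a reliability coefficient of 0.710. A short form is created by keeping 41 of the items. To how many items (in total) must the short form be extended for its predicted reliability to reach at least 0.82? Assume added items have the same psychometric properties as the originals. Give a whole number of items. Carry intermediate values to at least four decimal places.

99

Short-form reliability: n = 41/53 = 0.7736; r_41 = n·r/(1+(n−1)r) ≈ 0.6545
Length factor from the short form to reach 0.82: n' = 0.82(1 − 0.6545) / [0.6545(1 − 0.82)] ≈ 2.4048
Total items = 2.4048 × 41 = 98.60, rounded up to 99.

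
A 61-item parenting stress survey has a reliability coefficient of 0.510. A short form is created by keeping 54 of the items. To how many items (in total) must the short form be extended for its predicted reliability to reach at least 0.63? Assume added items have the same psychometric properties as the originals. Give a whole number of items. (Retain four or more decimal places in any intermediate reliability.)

100

Short-form reliability: n = 54/61 = 0.8852; r_54 = n·r/(1+(n−1)r) ≈ 0.4795
Then solve for n' with r_old = 0.4795, r_target = 0.63: n' = 0.63(1 − 0.4795)/[0.4795(1 − 0.63)] = 1.8483
Total items = 1.8483 × 54 = 99.81, rounded up to 100.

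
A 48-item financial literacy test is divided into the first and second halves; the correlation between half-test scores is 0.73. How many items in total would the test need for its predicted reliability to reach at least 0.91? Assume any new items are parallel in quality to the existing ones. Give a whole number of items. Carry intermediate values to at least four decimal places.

r_full = 2(0.73)/(1 + 0.73) = 0.8439
Solve Spearman-Brown for n: n = 0.91(1 − 0.8439) / [0.8439(1 − 0.91)] = 1.8703
Items = 1.8703 × 48 ≈ 89.77 → 90

90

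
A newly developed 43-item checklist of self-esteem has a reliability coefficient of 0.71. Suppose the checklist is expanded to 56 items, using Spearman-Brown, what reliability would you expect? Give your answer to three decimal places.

0.761

n = 56/43 = 1.3023
r_new = (1.3023 × 0.71) / (1 + (1.3023 − 1) × 0.71)
     = 0.9246 / 1.2146 = 0.7612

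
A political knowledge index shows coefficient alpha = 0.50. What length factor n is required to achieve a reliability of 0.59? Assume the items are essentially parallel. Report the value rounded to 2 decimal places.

1.44

Rearranging the Spearman-Brown formula for n,
n = r*(1 − r) / [ r (1 − r*) ]
n = 0.59(1 − 0.50) / [0.50(1 − 0.59)]
n = 0.2950 / 0.2050 ≈ 1.4390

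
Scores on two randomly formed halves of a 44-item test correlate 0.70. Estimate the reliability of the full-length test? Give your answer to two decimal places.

The full test is twice the length of either half (n = 2).
r_full = 2r_hh / (1 + r_hh) = 2 × 0.70 / (1 + 0.70)
r_full = 1.4000 / 1.7000 ≈ 0.8235

0.82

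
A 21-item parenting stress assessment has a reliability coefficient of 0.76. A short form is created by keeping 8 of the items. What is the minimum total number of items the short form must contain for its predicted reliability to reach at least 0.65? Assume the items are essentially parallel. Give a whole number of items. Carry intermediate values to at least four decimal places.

13

First, r for the 8-item form: n = 8/21 = 0.3810, so r_8 = 0.3810·0.76/(1 + (0.3810 − 1)·0.76) = 0.5468
Then solve for n' with r_old = 0.5468, r_target = 0.65: n' = 0.65(1 − 0.5468)/[0.5468(1 − 0.65)] = 1.5392
Items = 1.5392 × 8 ≈ 12.31 → 13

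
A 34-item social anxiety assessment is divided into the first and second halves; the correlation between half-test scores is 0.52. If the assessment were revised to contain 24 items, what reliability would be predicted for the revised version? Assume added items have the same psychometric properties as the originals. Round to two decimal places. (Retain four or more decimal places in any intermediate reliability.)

0.60

Spearman-Brown correction (n = 2): r_full = 2·0.52/(1 + 0.52) = 0.6842
Length factor from 34 to 24 items: n = 24/34 = 0.7059
r_new = n·r_full / (1 + (n − 1)·r_full) = 0.4830 / 0.7988 ≈ 0.6047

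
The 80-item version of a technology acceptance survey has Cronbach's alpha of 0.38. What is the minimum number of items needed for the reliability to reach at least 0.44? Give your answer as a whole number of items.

Invert Spearman-Brown to solve for n:
n = r*(1 − r) / [ r (1 − r*) ]
n = 0.44 × (1 − 0.38) / [ 0.38 × (1 − 0.44) ]
  = 0.2728 / 0.2128 = 1.2820
Items needed = n × 80 = 1.2820 × 80 ≈ 102.56 → round up to 103

103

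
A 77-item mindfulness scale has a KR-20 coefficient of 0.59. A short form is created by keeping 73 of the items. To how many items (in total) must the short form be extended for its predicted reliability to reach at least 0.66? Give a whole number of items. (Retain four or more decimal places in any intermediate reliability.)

104

Short-form reliability: n = 73/77 = 0.9481; r_73 = n·r/(1+(n−1)r) ≈ 0.5770
Then solve for n' with r_old = 0.5770, r_target = 0.66: n' = 0.66(1 − 0.5770)/[0.5770(1 − 0.66)] = 1.4231
Items = 1.4231 × 73 ≈ 103.89 → 104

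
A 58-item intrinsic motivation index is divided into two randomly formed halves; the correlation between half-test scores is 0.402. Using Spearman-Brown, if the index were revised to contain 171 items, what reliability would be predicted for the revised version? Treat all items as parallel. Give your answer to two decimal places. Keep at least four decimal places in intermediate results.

0.80

Spearman-Brown correction (n = 2): r_full = 2·0.402/(1 + 0.402) = 0.5735
Length factor from 58 to 171 items: n = 171/58 = 2.9483
r_new = n·r_full / (1 + (n − 1)·r_full) = 1.6909 / 2.1174 ≈ 0.7986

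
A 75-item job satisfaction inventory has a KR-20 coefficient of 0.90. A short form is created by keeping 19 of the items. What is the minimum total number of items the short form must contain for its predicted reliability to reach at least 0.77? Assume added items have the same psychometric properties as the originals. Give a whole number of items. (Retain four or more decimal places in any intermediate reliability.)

28

Short-form reliability: n = 19/75 = 0.2533; r_19 = n·r/(1+(n−1)r) ≈ 0.6951
Then solve for n' with r_old = 0.6951, r_target = 0.77: n' = 0.77(1 − 0.6951)/[0.6951(1 − 0.77)] = 1.4685
Total items = 1.4685 × 19 = 27.90, rounded up to 28.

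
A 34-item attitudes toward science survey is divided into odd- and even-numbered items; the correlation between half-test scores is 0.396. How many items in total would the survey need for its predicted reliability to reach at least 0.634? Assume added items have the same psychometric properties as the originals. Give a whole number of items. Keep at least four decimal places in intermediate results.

Corrected full-test reliability: r_full = 2 × 0.396 / (1 + 0.396) ≈ 0.5673
n = r_tgt(1 − r_full) / [r_full(1 − r_tgt)] = 0.634 × 0.4327 / (0.5673 × 0.366) ≈ 1.3212
Items = 1.3212 × 34 ≈ 44.92 → 45

45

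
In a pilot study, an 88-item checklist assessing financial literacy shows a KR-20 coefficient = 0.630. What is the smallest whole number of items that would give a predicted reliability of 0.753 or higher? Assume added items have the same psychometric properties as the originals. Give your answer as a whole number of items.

n = [0.753 × 0.370] / [0.630 × 0.247]
n = 0.278610 / 0.155610 ≈ 1.7904
1.7904 × 88 = 157.56 → 158 items

158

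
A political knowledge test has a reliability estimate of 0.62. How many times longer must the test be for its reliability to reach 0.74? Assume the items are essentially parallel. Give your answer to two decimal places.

Rearranging the Spearman-Brown formula for n,
n = r*(1 − r) / [ r (1 − r*) ]
n = 0.74 × (1 − 0.62) / [ 0.62 × (1 − 0.74) ]
n = 0.2812 / 0.1612 ≈ 1.7444

1.74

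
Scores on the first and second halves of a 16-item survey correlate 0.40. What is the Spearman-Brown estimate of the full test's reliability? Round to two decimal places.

0.57

Each half is half the length of the full test, so the full test is n = 2 times a half.
r_full = 2r_hh / (1 + r_hh) = 2 × 0.40 / (1 + 0.40)
       = 0.8000 / 1.4000 = 0.5714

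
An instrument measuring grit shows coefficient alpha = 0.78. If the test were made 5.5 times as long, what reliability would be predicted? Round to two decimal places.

Apply the Spearman-Brown prophecy formula, r' = nr / [1 + (n − 1)r]:
r_new = 5.5·0.78 / [1 + (5.5 − 1)·0.78]
r_new = 4.2900 / 4.5100 ≈ 0.9512

0.95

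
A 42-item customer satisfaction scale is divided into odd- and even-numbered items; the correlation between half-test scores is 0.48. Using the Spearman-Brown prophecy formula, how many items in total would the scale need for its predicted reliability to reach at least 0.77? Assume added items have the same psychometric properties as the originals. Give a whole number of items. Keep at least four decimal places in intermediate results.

Corrected full-test reliability: r_full = 2 × 0.48 / (1 + 0.48) ≈ 0.6486
n = r_tgt(1 − r_full) / [r_full(1 − r_tgt)] = 0.77 × 0.3514 / (0.6486 × 0.23) ≈ 1.8138
Items = 1.8138 × 42 ≈ 76.18 → 77

77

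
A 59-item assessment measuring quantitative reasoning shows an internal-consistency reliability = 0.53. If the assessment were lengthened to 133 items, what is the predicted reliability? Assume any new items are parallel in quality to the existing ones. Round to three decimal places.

n = 133/59 = 2.2542
r_new = (2.2542 × 0.53) / (1 + (2.2542 − 1) × 0.53)
r_new = 1.1947 / 1.6647 ≈ 0.7177

0.718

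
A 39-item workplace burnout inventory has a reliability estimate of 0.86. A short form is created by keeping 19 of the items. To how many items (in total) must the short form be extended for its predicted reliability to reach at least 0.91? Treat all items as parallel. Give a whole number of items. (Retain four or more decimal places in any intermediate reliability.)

65

Short-form reliability: n = 19/39 = 0.4872; r_19 = n·r/(1+(n−1)r) ≈ 0.7495
Then solve for n' with r_old = 0.7495, r_target = 0.91: n' = 0.91(1 − 0.7495)/[0.7495(1 − 0.91)] = 3.3794
Items = 3.3794 × 19 ≈ 64.21 → 65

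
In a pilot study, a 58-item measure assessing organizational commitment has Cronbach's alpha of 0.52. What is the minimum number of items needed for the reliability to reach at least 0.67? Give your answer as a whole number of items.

n = [0.67 × 0.48] / [0.52 × 0.33]
n = 0.3216 / 0.1716 ≈ 1.8741
1.8741 × 58 = 108.70 → 109 items

109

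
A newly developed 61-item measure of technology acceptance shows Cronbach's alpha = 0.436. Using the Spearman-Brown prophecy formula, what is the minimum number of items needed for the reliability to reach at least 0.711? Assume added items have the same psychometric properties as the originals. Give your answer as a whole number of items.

195

Invert Spearman-Brown to solve for n:
n = r*(1 − r) / [ r (1 − r*) ]
n = [0.711 × 0.564] / [0.436 × 0.289]
n = 0.401004 / 0.126004 ≈ 3.1825
3.1825 × 61 = 194.13 → 195 items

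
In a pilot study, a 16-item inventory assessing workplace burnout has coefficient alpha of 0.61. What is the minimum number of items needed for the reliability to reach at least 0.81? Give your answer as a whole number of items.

n = [0.81 × 0.39] / [0.61 × 0.19]
n = 0.3159 / 0.1159 ≈ 2.7256
So the test needs 2.7256 × 16 ≈ 43.61 items; rounding up, 44.

44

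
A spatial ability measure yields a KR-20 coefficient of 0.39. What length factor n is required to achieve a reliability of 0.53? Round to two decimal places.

n = 0.53 × (1 − 0.39) / [ 0.39 × (1 − 0.53) ]
  = 0.3233 / 0.1833 = 1.7638

1.76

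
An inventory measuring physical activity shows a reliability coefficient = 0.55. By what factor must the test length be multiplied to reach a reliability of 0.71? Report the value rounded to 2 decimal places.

2.00

Invert Spearman-Brown to solve for n:
n = r*(1 − r) / [ r (1 − r*) ]
n = 0.71 × (1 − 0.55) / [ 0.55 × (1 − 0.71) ]
n = 0.3195 / 0.1595 ≈ 2.0031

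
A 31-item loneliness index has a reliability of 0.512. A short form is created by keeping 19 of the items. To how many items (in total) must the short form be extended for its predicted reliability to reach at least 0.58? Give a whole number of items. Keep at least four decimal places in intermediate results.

41

First, r for the 19-item form: n = 19/31 = 0.6129, so r_19 = 0.6129·0.512/(1 + (0.6129 − 1)·0.512) = 0.3914
Then solve for n' with r_old = 0.3914, r_target = 0.58: n' = 0.58(1 − 0.3914)/[0.3914(1 − 0.58)] = 2.1473
Items = 2.1473 × 19 ≈ 40.80 → 41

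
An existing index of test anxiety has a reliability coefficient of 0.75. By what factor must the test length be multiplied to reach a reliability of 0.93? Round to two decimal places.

n = 0.93 × (1 − 0.75) / [ 0.75 × (1 − 0.93) ]
  = 0.2325 / 0.0525 = 4.4286

4.43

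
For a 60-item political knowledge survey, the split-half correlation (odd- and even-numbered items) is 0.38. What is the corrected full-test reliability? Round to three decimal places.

0.551

r_full = 2(0.38) / (1 + 0.38)
       = 0.7600 / 1.3800 = 0.5507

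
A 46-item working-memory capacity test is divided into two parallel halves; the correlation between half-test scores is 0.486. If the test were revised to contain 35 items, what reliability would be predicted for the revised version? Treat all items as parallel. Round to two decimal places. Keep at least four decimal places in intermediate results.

Spearman-Brown correction (n = 2): r_full = 2·0.486/(1 + 0.486) = 0.6541
Length factor from 46 to 35 items: n = 35/46 = 0.7609
r_new = n·r_full / (1 + (n − 1)·r_full) = 0.4977 / 0.8436 ≈ 0.5900

0.59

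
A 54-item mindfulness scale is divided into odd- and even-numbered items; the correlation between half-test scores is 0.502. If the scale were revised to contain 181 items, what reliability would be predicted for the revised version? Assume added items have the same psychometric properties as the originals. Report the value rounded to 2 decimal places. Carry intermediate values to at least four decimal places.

0.87

Full-test reliability from the split-half r: r_full = 2(0.502)/(1 + 0.502) = 0.6684
Length factor from 54 to 181 items: n = 181/54 = 3.3519
r_new = n·r_full / (1 + (n − 1)·r_full) = 2.2404 / 2.5720 ≈ 0.8711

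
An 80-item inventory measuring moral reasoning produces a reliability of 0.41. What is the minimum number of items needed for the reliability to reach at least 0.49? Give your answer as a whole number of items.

Rearranging the Spearman-Brown formula for n,
n = r*(1 − r) / [ r (1 − r*) ]
n = 0.49(1 − 0.41) / [0.41(1 − 0.49)]
  = 0.2891 / 0.2091 = 1.3826
Items needed = n × 80 = 1.3826 × 80 ≈ 110.61 → round up to 111

111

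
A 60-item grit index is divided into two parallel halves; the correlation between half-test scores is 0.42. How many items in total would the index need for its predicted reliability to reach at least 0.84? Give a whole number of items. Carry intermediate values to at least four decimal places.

218

r_full = 2(0.42)/(1 + 0.42) = 0.5915
n = r_tgt(1 − r_full) / [r_full(1 − r_tgt)] = 0.84 × 0.4085 / (0.5915 × 0.16) ≈ 3.6257
Items = 3.6257 × 60 ≈ 217.54 → 218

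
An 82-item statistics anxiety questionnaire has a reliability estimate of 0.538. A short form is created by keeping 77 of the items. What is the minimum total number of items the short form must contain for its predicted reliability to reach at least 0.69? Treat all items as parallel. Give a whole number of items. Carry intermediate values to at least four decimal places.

Short-form reliability: n = 77/82 = 0.9390; r_77 = n·r/(1+(n−1)r) ≈ 0.5223
Length factor from the short form to reach 0.69: n' = 0.69(1 − 0.5223) / [0.5223(1 − 0.69)] ≈ 2.0357
Total items = 2.0357 × 77 = 156.75, rounded up to 157.

157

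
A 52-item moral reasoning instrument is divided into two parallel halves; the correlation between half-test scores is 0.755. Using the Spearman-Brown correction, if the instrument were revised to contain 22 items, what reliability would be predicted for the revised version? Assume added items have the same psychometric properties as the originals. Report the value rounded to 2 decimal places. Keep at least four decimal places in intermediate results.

0.72

First correct the split-half correlation to full-test reliability: r_full = 2 × 0.755 / (1 + 0.755) ≈ 0.8604
Then adjust to 22 items: n = 22/52 = 0.4231
r_new = n·r_full / (1 + (n − 1)·r_full) = 0.3640 / 0.5036 ≈ 0.7228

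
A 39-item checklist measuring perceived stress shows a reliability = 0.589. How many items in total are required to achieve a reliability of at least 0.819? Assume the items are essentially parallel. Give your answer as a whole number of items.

124

Invert Spearman-Brown to solve for n:
n = r_target (1 − r_old) / [ r_old (1 − r_target) ]
n = 0.819(1 − 0.589) / [0.589(1 − 0.819)]
  = 0.336609 / 0.106609 = 3.1574
3.1574 × 39 = 123.14 → 124 items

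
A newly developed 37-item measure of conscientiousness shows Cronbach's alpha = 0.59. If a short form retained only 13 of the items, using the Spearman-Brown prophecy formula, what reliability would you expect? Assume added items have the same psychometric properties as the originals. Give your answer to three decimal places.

0.336

n = 13/37 = 0.3514
By Spearman-Brown, r_new = n r / (1 + (n − 1) r).
r_new = (0.3514 × 0.59) / (1 + (0.3514 − 1) × 0.59)
     = 0.2073 / 0.6173 = 0.3358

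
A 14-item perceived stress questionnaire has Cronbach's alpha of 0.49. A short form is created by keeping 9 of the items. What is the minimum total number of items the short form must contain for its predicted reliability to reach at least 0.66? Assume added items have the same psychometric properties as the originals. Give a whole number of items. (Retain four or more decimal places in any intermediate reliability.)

Short-form reliability: n = 9/14 = 0.6429; r_9 = n·r/(1+(n−1)r) ≈ 0.3818
Length factor from the short form to reach 0.66: n' = 0.66(1 − 0.3818) / [0.3818(1 − 0.66)] ≈ 3.1431
Items = 3.1431 × 9 ≈ 28.29 → 29

29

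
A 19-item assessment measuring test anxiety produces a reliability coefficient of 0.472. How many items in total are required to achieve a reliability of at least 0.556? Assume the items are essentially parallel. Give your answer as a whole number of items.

27

Spearman-Brown solved for the length factor n:
n = r_target (1 − r_old) / [ r_old (1 − r_target) ]
n = 0.556 × (1 − 0.472) / [ 0.472 × (1 − 0.556) ]
  = 0.293568 / 0.209568 = 1.4008
So the test needs 1.4008 × 19 ≈ 26.62 items; rounding up, 27.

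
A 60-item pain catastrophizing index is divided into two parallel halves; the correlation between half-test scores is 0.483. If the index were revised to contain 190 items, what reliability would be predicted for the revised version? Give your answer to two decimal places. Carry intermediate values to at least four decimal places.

Full-test reliability from the split-half r: r_full = 2(0.483)/(1 + 0.483) = 0.6514
Then adjust to 190 items: n = 190/60 = 3.1667
r_new = n·r_full / (1 + (n − 1)·r_full) = 2.0628 / 2.4114 ≈ 0.8554

0.86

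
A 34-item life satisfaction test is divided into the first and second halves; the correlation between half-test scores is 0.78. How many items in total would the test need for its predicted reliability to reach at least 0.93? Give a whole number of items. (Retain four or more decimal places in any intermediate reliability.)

r_full = 2(0.78)/(1 + 0.78) = 0.8764
Solve Spearman-Brown for n: n = 0.93(1 − 0.8764) / [0.8764(1 − 0.93)] = 1.8737
Required items = 1.8737 × 34 = 63.71, so 64 items.

64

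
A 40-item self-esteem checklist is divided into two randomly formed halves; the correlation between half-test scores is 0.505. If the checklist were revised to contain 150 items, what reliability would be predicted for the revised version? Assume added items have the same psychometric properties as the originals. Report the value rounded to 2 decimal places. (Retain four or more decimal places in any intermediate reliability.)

First correct the split-half correlation to full-test reliability: r_full = 2 × 0.505 / (1 + 0.505) ≈ 0.6711
Then adjust to 150 items: n = 150/40 = 3.7500
r_new = n·r_full / (1 + (n − 1)·r_full) = 2.5166 / 2.8455 ≈ 0.8844

0.88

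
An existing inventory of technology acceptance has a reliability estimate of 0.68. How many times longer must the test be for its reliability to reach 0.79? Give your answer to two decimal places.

Rearranging the Spearman-Brown formula for n,
n = r_target (1 − r_old) / [ r_old (1 − r_target) ]
n = 0.79(1 − 0.68) / [0.68(1 − 0.79)]
n = 0.2528 / 0.1428 ≈ 1.7703

1.77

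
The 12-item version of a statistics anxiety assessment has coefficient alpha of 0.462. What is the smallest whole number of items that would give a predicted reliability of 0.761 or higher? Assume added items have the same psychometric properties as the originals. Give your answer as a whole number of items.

Spearman-Brown solved for the length factor n:
n = r*(1 − r) / [ r (1 − r*) ]
n = 0.761 × (1 − 0.462) / [ 0.462 × (1 − 0.761) ]
n = 0.409418 / 0.110418 ≈ 3.7079
3.7079 × 12 = 44.49 → 45 items

45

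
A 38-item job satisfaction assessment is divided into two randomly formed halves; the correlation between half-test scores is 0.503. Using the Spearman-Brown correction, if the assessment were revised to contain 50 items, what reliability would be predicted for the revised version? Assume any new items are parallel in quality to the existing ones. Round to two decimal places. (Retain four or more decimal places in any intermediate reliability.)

0.73

Spearman-Brown correction (n = 2): r_full = 2·0.503/(1 + 0.503) = 0.6693
Then adjust to 50 items: n = 50/38 = 1.3158
r_new = n·r_full / (1 + (n − 1)·r_full) = 0.8807 / 1.2114 ≈ 0.7270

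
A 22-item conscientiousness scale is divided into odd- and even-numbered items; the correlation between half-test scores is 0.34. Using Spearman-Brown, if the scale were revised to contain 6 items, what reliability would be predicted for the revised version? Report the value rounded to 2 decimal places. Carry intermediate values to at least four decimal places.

0.22

First correct the split-half correlation to full-test reliability: r_full = 2 × 0.34 / (1 + 0.34) ≈ 0.5075
Length factor from 22 to 6 items: n = 6/22 = 0.2727
r_new = n·r_full / (1 + (n − 1)·r_full) = 0.1384 / 0.6309 ≈ 0.2194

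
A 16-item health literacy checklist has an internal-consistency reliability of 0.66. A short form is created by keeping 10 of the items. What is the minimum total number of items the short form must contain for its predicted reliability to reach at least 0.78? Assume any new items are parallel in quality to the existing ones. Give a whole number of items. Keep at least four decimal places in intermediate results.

First, r for the 10-item form: n = 10/16 = 0.6250, so r_10 = 0.6250·0.66/(1 + (0.6250 − 1)·0.66) = 0.5482
Then solve for n' with r_old = 0.5482, r_target = 0.78: n' = 0.78(1 − 0.5482)/[0.5482(1 − 0.78)] = 2.9220
Items = 2.9220 × 10 ≈ 29.22 → 30

30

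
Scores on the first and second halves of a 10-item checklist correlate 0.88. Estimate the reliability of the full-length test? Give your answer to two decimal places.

The full test is twice the length of either half (n = 2).
r_full = 2r_hh / (1 + r_hh) = 2 × 0.88 / (1 + 0.88)
r_full = 1.7600 / 1.8800 ≈ 0.9362

0.94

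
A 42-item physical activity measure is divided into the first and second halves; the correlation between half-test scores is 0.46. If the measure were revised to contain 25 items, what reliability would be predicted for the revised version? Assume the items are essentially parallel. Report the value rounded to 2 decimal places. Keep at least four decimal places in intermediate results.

0.50

Spearman-Brown correction (n = 2): r_full = 2·0.46/(1 + 0.46) = 0.6301
Length factor from 42 to 25 items: n = 25/42 = 0.5952
r_new = n·r_full / (1 + (n − 1)·r_full) = 0.3750 / 0.7449 ≈ 0.5034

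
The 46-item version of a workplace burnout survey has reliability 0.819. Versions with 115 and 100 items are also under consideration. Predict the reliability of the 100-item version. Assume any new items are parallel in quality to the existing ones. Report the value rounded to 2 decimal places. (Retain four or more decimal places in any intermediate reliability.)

Only the ratio of lengths matters: n = 100/46 = 2.1739
r_{100} = n·r / (1 + (n − 1)·r) = 1.7804 / 1.9614 ≈ 0.9077

0.91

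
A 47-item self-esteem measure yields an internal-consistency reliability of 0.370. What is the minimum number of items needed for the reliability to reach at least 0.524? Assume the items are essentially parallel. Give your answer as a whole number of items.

89

Rearranging the Spearman-Brown formula for n,
n = r*(1 − r) / [ r (1 − r*) ]
n = 0.524(1 − 0.370) / [0.370(1 − 0.524)]
  = 0.330120 / 0.176120 = 1.8744
1.8744 × 47 = 88.10 → 89 items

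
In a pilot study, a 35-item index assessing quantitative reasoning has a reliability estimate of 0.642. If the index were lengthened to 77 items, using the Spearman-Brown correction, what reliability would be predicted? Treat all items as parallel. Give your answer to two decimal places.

n = 77/35 = 2.2
Spearman-Brown: r_new = n·r / (1 + (n − 1)·r)
r_new = (2.2 × 0.642) / (1 + (2.2 − 1) × 0.642)
     = 1.4124 / 1.7704 = 0.7978

0.80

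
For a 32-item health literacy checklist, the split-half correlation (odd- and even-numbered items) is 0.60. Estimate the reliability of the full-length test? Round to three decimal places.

0.750

The full test is twice the length of either half (n = 2).
r_full = 2(0.60) / (1 + 0.60)
       = 1.2000 / 1.6000 = 0.7500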